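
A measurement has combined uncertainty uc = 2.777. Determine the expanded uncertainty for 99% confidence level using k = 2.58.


U = k * uc
U = 2.58 * 2.777
U = 7.1647

7.1647


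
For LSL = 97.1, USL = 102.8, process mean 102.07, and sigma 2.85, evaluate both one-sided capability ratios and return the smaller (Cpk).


Cpu = (USL - mean) / (3*sigma) = (102.8 - 102.07) / (3*2.85) = 0.0854
Cpl = (mean - LSL) / (3*sigma) = (102.07 - 97.1) / (3*2.85) = 0.5813
Cpk = min(Cpu, Cpl) = 0.0854

0.0854


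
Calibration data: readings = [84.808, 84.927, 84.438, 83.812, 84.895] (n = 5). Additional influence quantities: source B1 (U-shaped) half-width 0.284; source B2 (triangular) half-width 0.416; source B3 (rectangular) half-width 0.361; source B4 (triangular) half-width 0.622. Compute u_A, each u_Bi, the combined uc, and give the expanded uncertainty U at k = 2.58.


mean = (84.808 + 84.927 + 84.438 + 83.812 + 84.895) / 5 = 84.576
s = sqrt(sum((x - mean)^2)/(n-1)) = 0.46944808
u_A = s / sqrt(n) = 0.46944808 / sqrt(5) = 0.20994356
u_B1 = 0.284 / sqrt(2) = 0.20081833
u_B2 = 0.416 / sqrt(6) = 0.16983129
u_B3 = 0.361 / sqrt(3) = 0.20842345
u_B4 = 0.622 / sqrt(6) = 0.25393044
uc = sqrt(0.20994356^2 + 0.20081833^2 + 0.16983129^2 + 0.20842345^2 + 0.25393044^2) = 0.47028499
U = k * uc = 2.58 * 0.47028499
U = 1.2133

1.2133


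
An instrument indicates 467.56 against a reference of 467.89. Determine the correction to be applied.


Correction = standard - reading
= 467.89 - 467.56
= 0.3300

0.3300


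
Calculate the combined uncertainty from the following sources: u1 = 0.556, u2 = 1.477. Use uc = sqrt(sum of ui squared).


uc = sqrt(0.556^2 + 1.477^2)
uc = sqrt(2.490665)
uc = 1.5782

1.5782


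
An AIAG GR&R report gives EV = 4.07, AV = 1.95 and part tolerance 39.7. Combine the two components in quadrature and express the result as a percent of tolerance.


GRR = sqrt(EV^2 + AV^2) = sqrt(4.07^2 + 1.95^2) = 4.5130256
%GRR = GRR / tol * 100 = 4.5130256 / 39.7 * 100
%GRR = 11.3678

11.3678


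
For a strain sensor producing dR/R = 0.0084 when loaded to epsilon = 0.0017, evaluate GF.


GF = (dR/R) / epsilon
= 0.0084 / 0.0017
= 4.9412

4.9412


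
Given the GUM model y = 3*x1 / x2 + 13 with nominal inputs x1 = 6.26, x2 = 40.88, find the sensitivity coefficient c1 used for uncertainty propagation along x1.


y = 3*x1 / x2 + 13
dy/dx1 = 3/x2
Evaluate at x2 = 40.88: c1 = 3 / 40.88
c1 = 0.0734

0.0734


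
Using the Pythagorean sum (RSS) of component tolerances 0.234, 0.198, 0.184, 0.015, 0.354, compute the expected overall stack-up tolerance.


RSS = sqrt(0.234^2 + 0.198^2 + 0.184^2 + 0.015^2 + 0.354^2)
= sqrt(0.253357)
= 0.5033

0.5033


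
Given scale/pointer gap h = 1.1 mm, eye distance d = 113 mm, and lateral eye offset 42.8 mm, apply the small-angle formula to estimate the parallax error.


error = h * offset / d
= 1.1 * 42.8 / 113
= 0.4166

0.4166


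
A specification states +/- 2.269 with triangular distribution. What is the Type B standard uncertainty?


u_B = half_width / sqrt(6)
u_B = 2.269 / 2.4494897
u_B = 0.9263

0.9263


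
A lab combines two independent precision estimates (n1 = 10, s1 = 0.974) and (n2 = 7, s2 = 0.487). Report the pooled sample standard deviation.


s_p = sqrt(((n1-1)*s1^2 + (n2-1)*s2^2) / (n1+n2-2))
numerator = (10-1)*0.974^2 + (7-1)*0.487^2 = 8.538084 + 1.423014 = 9.961098
denominator = 10 + 7 - 2 = 15
s_p^2 = 9.961098 / 15 = 0.6640732
s_p = sqrt(0.6640732) = 0.8149

0.8149


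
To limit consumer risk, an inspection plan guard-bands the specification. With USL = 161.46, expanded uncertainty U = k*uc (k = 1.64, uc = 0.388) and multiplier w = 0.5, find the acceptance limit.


U = k * uc = 1.64 * 0.388 = 0.63632
guard band g = w * U = 0.5 * 0.63632 = 0.31816
AL = USL - g = 161.46 - 0.31816
AL = 161.1418

161.1418


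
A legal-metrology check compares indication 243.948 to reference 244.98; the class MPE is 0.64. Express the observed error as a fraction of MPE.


e = indication - reference = 243.948 - 244.98 = -1.0320
|e| = 1.0320
ratio = |e| / MPE = 1.0320 / 0.64
ratio = 1.6125

1.6125


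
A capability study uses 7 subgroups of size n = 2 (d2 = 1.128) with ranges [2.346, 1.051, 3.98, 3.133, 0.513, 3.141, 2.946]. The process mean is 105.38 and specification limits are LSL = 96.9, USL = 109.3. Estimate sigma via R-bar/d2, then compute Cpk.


R_bar = (2.346 + 1.051 + 3.98 + 3.133 + 0.513 + 3.141 + 2.946) / 7 = 2.4442857
sigma = R_bar / d2 = 2.4442857 / 1.128 = 2.1669199
Cp = (USL - LSL)/(6*sigma) = (109.3 - 96.9)/(6*2.1669199) = 0.9537
Cpu = (109.3 - 105.38)/(3*2.1669199) = 0.6030
Cpl = (105.38 - 96.9)/(3*2.1669199) = 1.3045
Cpk = min(Cpu, Cpl) = 0.6030

0.6030


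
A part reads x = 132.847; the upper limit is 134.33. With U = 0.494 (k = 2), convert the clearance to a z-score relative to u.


u = U / k = 0.494 / 2 = 0.247
margin = |USL - x| = |134.33 - 132.847| = 1.483
z = margin / u = 1.483 / 0.247
z = 6.0040

6.0040


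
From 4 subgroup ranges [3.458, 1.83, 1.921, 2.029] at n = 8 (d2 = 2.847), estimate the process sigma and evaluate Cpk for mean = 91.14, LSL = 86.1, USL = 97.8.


R_bar = (3.458 + 1.83 + 1.921 + 2.029) / 4 = 2.3095
sigma = R_bar / d2 = 2.3095 / 2.847 = 0.81120478
Cp = (USL - LSL)/(6*sigma) = (97.8 - 86.1)/(6*0.81120478) = 2.4038
Cpu = (97.8 - 91.14)/(3*0.81120478) = 2.7367
Cpl = (91.14 - 86.1)/(3*0.81120478) = 2.0710
Cpk = min(Cpu, Cpl) = 2.0710

2.0710


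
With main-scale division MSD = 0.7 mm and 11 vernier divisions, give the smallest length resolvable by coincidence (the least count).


LC = MSD / n_div
= 0.7 / 11
= 0.0636

0.0636


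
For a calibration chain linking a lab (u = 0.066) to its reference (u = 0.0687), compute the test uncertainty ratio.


TUR = u_lab / u_ref
= 0.066 / 0.0687
= 0.9607

0.9607


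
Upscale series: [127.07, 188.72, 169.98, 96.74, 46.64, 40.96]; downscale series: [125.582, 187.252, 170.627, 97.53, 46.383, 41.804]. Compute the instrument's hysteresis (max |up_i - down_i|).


|127.07 - 125.582| = 1.4880
|188.72 - 187.252| = 1.4680
|169.98 - 170.627| = 0.6470
|96.74 - 97.53| = 0.7900
|46.64 - 46.383| = 0.2570
|40.96 - 41.804| = 0.8440
hysteresis = max(diffs) = 1.4880

1.4880


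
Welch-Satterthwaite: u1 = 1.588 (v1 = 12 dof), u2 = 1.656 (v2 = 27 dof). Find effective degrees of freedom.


uc = sqrt(u1^2 + u2^2) = sqrt(1.588^2 + 1.656^2) = 2.2943583
v_eff = uc^4 / (u1^4/v1 + u2^4/v2)
= 2.2943583^4 / (1.588^4/12 + 1.656^4/27)
= 27.710538 / 0.80846632
v_eff = 34.2754

34.2754


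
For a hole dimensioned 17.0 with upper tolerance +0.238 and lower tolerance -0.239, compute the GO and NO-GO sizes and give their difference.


GO = nominal - lower_tol (smallest hole = maximum material condition)
GO = 17.0 - 0.239 = 16.761
NO-GO = nominal + upper_tol (largest hole = least material condition)
NO-GO = 17.0 + 0.238 = 17.238
spread = NO-GO - GO = 17.238 - 16.761 = 0.4770

0.4770


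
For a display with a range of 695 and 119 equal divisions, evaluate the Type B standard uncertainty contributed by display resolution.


resolution = range / divisions
resolution = 695 / 119 = 5.8403361
u_res = resolution / (2*sqrt(3))
u_res = 5.8403361 / 3.4641016
u_res = 1.6860

1.6860


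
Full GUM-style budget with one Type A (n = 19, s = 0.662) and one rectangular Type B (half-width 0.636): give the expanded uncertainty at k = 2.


u_A = s / sqrt(n) = 0.662 / sqrt(19) = 0.15187322
u_B = half_width / sqrt(3) = 0.636 / sqrt(3) = 0.36719477
uc = sqrt(u_A^2 + u_B^2) = sqrt(0.15187322^2 + 0.36719477^2) = 0.39736315
U = k * uc = 2 * 0.39736315
U = 0.7947

0.7947


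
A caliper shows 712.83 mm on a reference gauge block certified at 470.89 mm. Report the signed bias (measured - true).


Systematic error = measured - true
= 712.83 - 470.89
= 241.9400

241.9400


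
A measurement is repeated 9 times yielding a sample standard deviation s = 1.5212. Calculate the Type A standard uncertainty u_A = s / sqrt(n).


u_A = s / sqrt(n)
u_A = 1.5212 / sqrt(9)
u_A = 1.5212 / 3
u_A = 0.5071

0.5071


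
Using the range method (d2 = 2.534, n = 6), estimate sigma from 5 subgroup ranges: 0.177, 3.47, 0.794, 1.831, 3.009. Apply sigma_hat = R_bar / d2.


R_bar = (0.177 + 3.47 + 0.794 + 1.831 + 3.009) / 5
R_bar = 9.281 / 5 = 1.8562
sigma_hat = R_bar / d2 = 1.8562 / 2.534 = 0.7325

0.7325


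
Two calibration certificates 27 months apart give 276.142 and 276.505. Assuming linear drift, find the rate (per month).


rate = (v2 - v1) / months
= (276.505 - 276.142) / 27
= 0.3630 / 27
= 0.0134

0.0134


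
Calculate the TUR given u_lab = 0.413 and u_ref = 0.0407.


TUR = u_lab / u_ref
= 0.413 / 0.0407
= 10.1474

10.1474


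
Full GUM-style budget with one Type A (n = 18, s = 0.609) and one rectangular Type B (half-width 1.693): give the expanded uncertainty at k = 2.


u_A = s / sqrt(n) = 0.609 / sqrt(18) = 0.14354268
u_B = half_width / sqrt(3) = 1.693 / sqrt(3) = 0.97745401
uc = sqrt(u_A^2 + u_B^2) = sqrt(0.14354268^2 + 0.97745401^2) = 0.98793767
U = k * uc = 2 * 0.98793767
U = 1.9759

1.9759


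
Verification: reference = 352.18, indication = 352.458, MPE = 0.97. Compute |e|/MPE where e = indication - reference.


e = indication - reference = 352.458 - 352.18 = 0.2780
|e| = 0.2780
ratio = |e| / MPE = 0.2780 / 0.97
ratio = 0.2866

0.2866


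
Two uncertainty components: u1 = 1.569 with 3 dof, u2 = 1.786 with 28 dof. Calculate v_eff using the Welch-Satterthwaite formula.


uc = sqrt(u1^2 + u2^2) = sqrt(1.569^2 + 1.786^2) = 2.3773004
v_eff = uc^4 / (u1^4/v1 + u2^4/v2)
= 2.3773004^4 / (1.569^4/3 + 1.786^4/28)
= 31.940099 / 2.3834747
v_eff = 13.4006

13.4006


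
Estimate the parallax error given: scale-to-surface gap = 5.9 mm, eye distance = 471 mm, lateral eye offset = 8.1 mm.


error = h * offset / d
= 5.9 * 8.1 / 471
= 0.1015

0.1015


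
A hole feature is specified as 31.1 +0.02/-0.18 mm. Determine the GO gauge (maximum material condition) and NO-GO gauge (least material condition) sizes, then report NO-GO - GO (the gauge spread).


GO = nominal - lower_tol (smallest hole = maximum material condition)
GO = 31.1 - 0.18 = 30.92
NO-GO = nominal + upper_tol (largest hole = least material condition)
NO-GO = 31.1 + 0.02 = 31.12
spread = NO-GO - GO = 31.12 - 30.92 = 0.2000

0.2000


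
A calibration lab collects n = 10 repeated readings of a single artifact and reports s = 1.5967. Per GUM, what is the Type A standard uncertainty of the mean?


u_A = s / sqrt(n)
u_A = 1.5967 / sqrt(10)
u_A = 1.5967 / 3.1622777
u_A = 0.5049

0.5049


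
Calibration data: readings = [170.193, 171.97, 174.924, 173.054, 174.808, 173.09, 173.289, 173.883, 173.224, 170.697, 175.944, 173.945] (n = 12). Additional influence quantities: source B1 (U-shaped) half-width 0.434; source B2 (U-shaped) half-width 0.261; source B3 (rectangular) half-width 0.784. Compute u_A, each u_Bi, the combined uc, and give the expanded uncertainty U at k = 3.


mean = (170.193 + 171.97 + 174.924 + 173.054 + 174.808 + 173.09 + 173.289 + 173.883 + 173.224 + 170.697 + 175.944 + 173.945) / 12 = 173.25175
s = sqrt(sum((x - mean)^2)/(n-1)) = 1.6770815
u_A = s / sqrt(n) = 1.6770815 / sqrt(12) = 0.48413173
u_B1 = 0.434 / sqrt(2) = 0.30688434
u_B2 = 0.261 / sqrt(2) = 0.18455487
u_B3 = 0.784 / sqrt(3) = 0.45264261
uc = sqrt(0.48413173^2 + 0.30688434^2 + 0.18455487^2 + 0.45264261^2) = 0.75333085
U = k * uc = 3 * 0.75333085
U = 2.2600

2.2600


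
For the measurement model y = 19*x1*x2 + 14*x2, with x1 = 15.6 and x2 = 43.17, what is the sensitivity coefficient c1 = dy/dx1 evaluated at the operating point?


y = 19*x1*x2 + 14*x2
dy/dx1 = 19*x2
Evaluate at x2 = 43.17: c1 = 19 * 43.17
c1 = 820.2300

820.2300


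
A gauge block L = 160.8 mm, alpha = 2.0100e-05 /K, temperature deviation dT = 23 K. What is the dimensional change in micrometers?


dL = L * alpha * dT
= 160.8 * 2.0100e-05 * 23
= 0.0743378 mm
dL_um = 0.0743378 * 1000 = 74.3378 um

74.3378


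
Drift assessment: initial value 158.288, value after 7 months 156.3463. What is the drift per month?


rate = (v2 - v1) / months
= (156.3463 - 158.288) / 7
= -1.9417 / 7
= -0.2774

-0.2774


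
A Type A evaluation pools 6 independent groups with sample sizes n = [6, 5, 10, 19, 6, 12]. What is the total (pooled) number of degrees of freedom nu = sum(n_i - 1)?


nu = sum_i (n_i - 1)
nu = ((6 - 1) + (5 - 1) + (10 - 1) + (19 - 1) + (6 - 1) + (12 - 1))
nu = 5 + 4 + 9 + 18 + 5 + 11
nu = 52

52


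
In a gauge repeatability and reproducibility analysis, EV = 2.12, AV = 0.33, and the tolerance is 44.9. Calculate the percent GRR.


GRR = sqrt(EV^2 + AV^2) = sqrt(2.12^2 + 0.33^2) = 2.1455302
%GRR = GRR / tol * 100 = 2.1455302 / 44.9 * 100
%GRR = 4.7785

4.7785


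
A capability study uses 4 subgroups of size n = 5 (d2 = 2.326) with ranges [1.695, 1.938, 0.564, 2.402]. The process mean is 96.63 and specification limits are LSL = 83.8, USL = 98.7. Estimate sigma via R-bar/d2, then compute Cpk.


R_bar = (1.695 + 1.938 + 0.564 + 2.402) / 4 = 1.64975
sigma = R_bar / d2 = 1.64975 / 2.326 = 0.70926483
Cp = (USL - LSL)/(6*sigma) = (98.7 - 83.8)/(6*0.70926483) = 3.5013
Cpu = (98.7 - 96.63)/(3*0.70926483) = 0.9728
Cpl = (96.63 - 83.8)/(3*0.70926483) = 6.0297
Cpk = min(Cpu, Cpl) = 0.9728

0.9728


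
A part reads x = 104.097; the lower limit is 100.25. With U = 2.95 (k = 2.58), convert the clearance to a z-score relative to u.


u = U / k = 2.95 / 2.58 = 1.1434109
margin = |LSL - x| = |100.25 - 104.097| = 3.847
z = margin / u = 3.847 / 1.1434109
z = 3.3645

3.3645


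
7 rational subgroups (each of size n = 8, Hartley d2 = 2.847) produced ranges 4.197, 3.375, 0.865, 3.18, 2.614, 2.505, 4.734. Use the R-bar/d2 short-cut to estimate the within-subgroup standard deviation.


R_bar = (4.197 + 3.375 + 0.865 + 3.18 + 2.614 + 2.505 + 4.734) / 7
R_bar = 21.47 / 7 = 3.0671429
sigma_hat = R_bar / d2 = 3.0671429 / 2.847 = 1.0773

1.0773


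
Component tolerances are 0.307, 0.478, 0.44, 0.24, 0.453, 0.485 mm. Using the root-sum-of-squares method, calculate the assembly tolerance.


RSS = sqrt(0.307^2 + 0.478^2 + 0.44^2 + 0.24^2 + 0.453^2 + 0.485^2)
= sqrt(1.014367)
= 1.0072

1.0072


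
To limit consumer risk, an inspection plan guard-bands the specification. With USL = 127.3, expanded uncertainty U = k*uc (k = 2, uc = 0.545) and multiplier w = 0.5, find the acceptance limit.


U = k * uc = 2 * 0.545 = 1.09
guard band g = w * U = 0.5 * 1.09 = 0.545
AL = USL - g = 127.3 - 0.545
AL = 126.7550

126.7550


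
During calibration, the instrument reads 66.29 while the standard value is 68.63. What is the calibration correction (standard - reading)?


Correction = standard - reading
= 68.63 - 66.29
= 2.3400

2.3400


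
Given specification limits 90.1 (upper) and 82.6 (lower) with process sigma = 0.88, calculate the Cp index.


Cp = (USL - LSL) / (6 * sigma)
= (90.1 - 82.6) / (6 * 0.88)
= 7.5000 / 5.2800
= 1.4205

1.4205


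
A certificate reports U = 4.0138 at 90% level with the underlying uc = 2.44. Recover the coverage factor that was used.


k = U / uc
k = 4.0138 / 2.44
k = 1.645

1.645


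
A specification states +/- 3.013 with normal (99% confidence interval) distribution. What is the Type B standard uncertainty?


u_B = half_width / 2.576
u_B = 3.013 / 2.576
u_B = 1.1696

1.1696


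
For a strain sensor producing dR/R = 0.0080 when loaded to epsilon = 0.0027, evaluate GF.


GF = (dR/R) / epsilon
= 0.0080 / 0.0027
= 2.9630

2.9630


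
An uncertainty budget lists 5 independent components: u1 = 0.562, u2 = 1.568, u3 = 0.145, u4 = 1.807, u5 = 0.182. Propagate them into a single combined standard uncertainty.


uc = sqrt(0.562^2 + 1.568^2 + 0.145^2 + 1.807^2 + 0.182^2)
uc = sqrt(6.093866)
uc = 2.4686

2.4686


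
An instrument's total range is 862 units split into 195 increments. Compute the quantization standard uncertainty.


resolution = range / divisions
resolution = 862 / 195 = 4.4205128
u_res = resolution / (2*sqrt(3))
u_res = 4.4205128 / 3.4641016
u_res = 1.2761

1.2761


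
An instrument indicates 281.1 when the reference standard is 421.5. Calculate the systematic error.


Systematic error = measured - true
= 281.1 - 421.5
= -140.4000

-140.4000


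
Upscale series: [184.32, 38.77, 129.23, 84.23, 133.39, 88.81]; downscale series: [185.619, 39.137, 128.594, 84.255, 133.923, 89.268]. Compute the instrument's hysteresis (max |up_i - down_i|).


|184.32 - 185.619| = 1.2990
|38.77 - 39.137| = 0.3670
|129.23 - 128.594| = 0.6360
|84.23 - 84.255| = 0.0250
|133.39 - 133.923| = 0.5330
|88.81 - 89.268| = 0.4580
hysteresis = max(diffs) = 1.2990

1.2990


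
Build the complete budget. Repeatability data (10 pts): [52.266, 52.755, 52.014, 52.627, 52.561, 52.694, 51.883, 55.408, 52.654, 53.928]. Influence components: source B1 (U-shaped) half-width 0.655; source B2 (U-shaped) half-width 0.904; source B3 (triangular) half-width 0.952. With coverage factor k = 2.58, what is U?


mean = (52.266 + 52.755 + 52.014 + 52.627 + 52.561 + 52.694 + 51.883 + 55.408 + 52.654 + 53.928) / 10 = 52.879
s = sqrt(sum((x - mean)^2)/(n-1)) = 1.0475954
u_A = s / sqrt(n) = 1.0475954 / sqrt(10) = 0.33127875
u_B1 = 0.655 / sqrt(2) = 0.46315494
u_B2 = 0.904 / sqrt(2) = 0.63922453
u_B3 = 0.952 / sqrt(6) = 0.38865237
uc = sqrt(0.33127875^2 + 0.46315494^2 + 0.63922453^2 + 0.38865237^2) = 0.94016848
U = k * uc = 2.58 * 0.94016848
U = 2.4256

2.4256


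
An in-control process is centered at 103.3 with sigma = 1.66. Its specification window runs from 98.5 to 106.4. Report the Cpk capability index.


Cpu = (USL - mean) / (3*sigma) = (106.4 - 103.3) / (3*1.66) = 0.6225
Cpl = (mean - LSL) / (3*sigma) = (103.3 - 98.5) / (3*1.66) = 0.9639
Cpk = min(Cpu, Cpl) = 0.6225

0.6225


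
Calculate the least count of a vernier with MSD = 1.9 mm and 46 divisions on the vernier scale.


LC = MSD / n_div
= 1.9 / 46
= 0.0413

0.0413


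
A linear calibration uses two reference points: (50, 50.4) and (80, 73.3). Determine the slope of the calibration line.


slope = (y2 - y1) / (x2 - x1)
= (73.3 - 50.4) / (80 - 50)
= 22.9000 / 30
= 0.7633

0.7633


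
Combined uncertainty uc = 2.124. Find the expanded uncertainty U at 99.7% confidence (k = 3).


U = k * uc
U = 3 * 2.124
U = 6.3720

6.3720


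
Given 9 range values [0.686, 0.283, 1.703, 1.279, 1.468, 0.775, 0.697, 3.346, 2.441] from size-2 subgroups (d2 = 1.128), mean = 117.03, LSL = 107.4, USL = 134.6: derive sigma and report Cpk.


R_bar = (0.686 + 0.283 + 1.703 + 1.279 + 1.468 + 0.775 + 0.697 + 3.346 + 2.441) / 9 = 1.4086667
sigma = R_bar / d2 = 1.4086667 / 1.128 = 1.248818
Cp = (USL - LSL)/(6*sigma) = (134.6 - 107.4)/(6*1.248818) = 3.6301
Cpu = (134.6 - 117.03)/(3*1.248818) = 4.6898
Cpl = (117.03 - 107.4)/(3*1.248818) = 2.5704
Cpk = min(Cpu, Cpl) = 2.5704

2.5704


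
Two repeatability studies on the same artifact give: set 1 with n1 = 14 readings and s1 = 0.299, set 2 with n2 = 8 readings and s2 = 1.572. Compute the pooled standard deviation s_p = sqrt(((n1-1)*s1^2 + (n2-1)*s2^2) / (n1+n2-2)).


s_p = sqrt(((n1-1)*s1^2 + (n2-1)*s2^2) / (n1+n2-2))
numerator = (14-1)*0.299^2 + (8-1)*1.572^2 = 1.162213 + 17.298288 = 18.460501
denominator = 14 + 8 - 2 = 20
s_p^2 = 18.460501 / 20 = 0.92302505
s_p = sqrt(0.92302505) = 0.9607

0.9607


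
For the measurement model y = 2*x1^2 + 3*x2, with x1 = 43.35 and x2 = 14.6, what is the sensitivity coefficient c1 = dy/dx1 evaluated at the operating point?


y = 2*x1^2 + 3*x2
dy/dx1 = 2*2*x1
Evaluate at x1 = 43.35: c1 = 4 * 43.35
c1 = 173.4000

173.4000


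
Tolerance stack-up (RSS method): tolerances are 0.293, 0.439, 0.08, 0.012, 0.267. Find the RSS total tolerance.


RSS = sqrt(0.293^2 + 0.439^2 + 0.08^2 + 0.012^2 + 0.267^2)
= sqrt(0.356403)
= 0.5970

0.5970


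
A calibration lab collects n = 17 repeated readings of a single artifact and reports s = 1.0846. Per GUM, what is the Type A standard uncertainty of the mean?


u_A = s / sqrt(n)
u_A = 1.0846 / sqrt(17)
u_A = 1.0846 / 4.1231056
u_A = 0.2631

0.2631


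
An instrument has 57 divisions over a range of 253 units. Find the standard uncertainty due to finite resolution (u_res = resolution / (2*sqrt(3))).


resolution = range / divisions
resolution = 253 / 57 = 4.4385965
u_res = resolution / (2*sqrt(3))
u_res = 4.4385965 / 3.4641016
u_res = 1.2813

1.2813


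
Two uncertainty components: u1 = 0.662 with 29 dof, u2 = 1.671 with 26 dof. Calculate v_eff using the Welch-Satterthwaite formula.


uc = sqrt(u1^2 + u2^2) = sqrt(0.662^2 + 1.671^2) = 1.797355
v_eff = uc^4 / (u1^4/v1 + u2^4/v2)
= 1.797355^4 / (0.662^4/29 + 1.671^4/26)
= 10.436033 / 0.30649229
v_eff = 34.0499

34.0499


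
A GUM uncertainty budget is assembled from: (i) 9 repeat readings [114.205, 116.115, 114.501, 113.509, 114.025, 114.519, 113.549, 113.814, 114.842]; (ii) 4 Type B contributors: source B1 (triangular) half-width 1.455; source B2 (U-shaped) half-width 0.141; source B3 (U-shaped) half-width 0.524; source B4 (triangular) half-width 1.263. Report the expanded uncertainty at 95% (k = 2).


mean = (114.205 + 116.115 + 114.501 + 113.509 + 114.025 + 114.519 + 113.549 + 113.814 + 114.842) / 9 = 114.3421111
s = sqrt(sum((x - mean)^2)/(n-1)) = 0.8039682
u_A = s / sqrt(n) = 0.8039682 / sqrt(9) = 0.2679894
u_B1 = 1.455 / sqrt(6) = 0.59400126
u_B2 = 0.141 / sqrt(2) = 0.099702056
u_B3 = 0.524 / sqrt(2) = 0.37052395
u_B4 = 1.263 / sqrt(6) = 0.51561759
uc = sqrt(0.2679894^2 + 0.59400126^2 + 0.099702056^2 + 0.37052395^2 + 0.51561759^2) = 0.91528455
U = k * uc = 2 * 0.91528455
U = 1.8306

1.8306


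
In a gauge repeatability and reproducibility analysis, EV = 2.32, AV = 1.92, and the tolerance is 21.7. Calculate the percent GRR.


GRR = sqrt(EV^2 + AV^2) = sqrt(2.32^2 + 1.92^2) = 3.0114448
%GRR = GRR / tol * 100 = 3.0114448 / 21.7 * 100
%GRR = 13.8776

13.8776


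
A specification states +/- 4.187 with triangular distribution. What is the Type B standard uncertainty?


u_B = half_width / sqrt(6)
u_B = 4.187 / 2.4494897
u_B = 1.7093

1.7093


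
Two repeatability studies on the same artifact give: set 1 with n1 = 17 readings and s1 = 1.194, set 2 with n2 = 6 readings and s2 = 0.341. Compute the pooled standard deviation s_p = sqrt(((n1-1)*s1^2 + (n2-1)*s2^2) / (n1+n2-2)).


s_p = sqrt(((n1-1)*s1^2 + (n2-1)*s2^2) / (n1+n2-2))
numerator = (17-1)*1.194^2 + (6-1)*0.341^2 = 22.810176 + 0.581405 = 23.391581
denominator = 17 + 6 - 2 = 21
s_p^2 = 23.391581 / 21 = 1.1138848
s_p = sqrt(1.1138848) = 1.0554

1.0554


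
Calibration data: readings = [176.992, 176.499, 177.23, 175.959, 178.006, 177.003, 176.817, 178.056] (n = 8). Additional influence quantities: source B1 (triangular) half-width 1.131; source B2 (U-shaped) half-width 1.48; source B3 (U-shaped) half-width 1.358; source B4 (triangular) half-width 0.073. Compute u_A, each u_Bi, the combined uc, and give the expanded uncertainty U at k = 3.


mean = (176.992 + 176.499 + 177.23 + 175.959 + 178.006 + 177.003 + 176.817 + 178.056) / 8 = 177.07025
s = sqrt(sum((x - mean)^2)/(n-1)) = 0.70799874
u_A = s / sqrt(n) = 0.70799874 / sqrt(8) = 0.25031536
u_B1 = 1.131 / sqrt(6) = 0.46172882
u_B2 = 1.48 / sqrt(2) = 1.046518
u_B3 = 1.358 / sqrt(2) = 0.96025101
u_B4 = 0.073 / sqrt(6) = 0.029802125
uc = sqrt(0.25031536^2 + 0.46172882^2 + 1.046518^2 + 0.96025101^2 + 0.029802125^2) = 1.5146027
U = k * uc = 3 * 1.5146027
U = 4.5438

4.5438


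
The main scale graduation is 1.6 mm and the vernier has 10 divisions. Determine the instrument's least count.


LC = MSD / n_div
= 1.6 / 10
= 0.1600

0.1600


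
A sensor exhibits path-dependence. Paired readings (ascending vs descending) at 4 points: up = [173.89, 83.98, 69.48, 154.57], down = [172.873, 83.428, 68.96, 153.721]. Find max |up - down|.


|173.89 - 172.873| = 1.0170
|83.98 - 83.428| = 0.5520
|69.48 - 68.96| = 0.5200
|154.57 - 153.721| = 0.8490
hysteresis = max(diffs) = 1.0170

1.0170


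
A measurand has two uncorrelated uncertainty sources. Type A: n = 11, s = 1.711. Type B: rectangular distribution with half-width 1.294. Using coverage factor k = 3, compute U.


u_A = s / sqrt(n) = 1.711 / sqrt(11) = 0.51588591
u_B = half_width / sqrt(3) = 1.294 / sqrt(3) = 0.74709125
uc = sqrt(u_A^2 + u_B^2) = sqrt(0.51588591^2 + 0.74709125^2) = 0.90790066
U = k * uc = 3 * 0.90790066
U = 2.7237

2.7237


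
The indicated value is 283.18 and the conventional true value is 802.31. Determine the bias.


Systematic error = measured - true
= 283.18 - 802.31
= -519.1300

-519.1300


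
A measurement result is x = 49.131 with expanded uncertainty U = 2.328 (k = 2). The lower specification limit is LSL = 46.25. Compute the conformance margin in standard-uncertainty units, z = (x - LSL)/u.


u = U / k = 2.328 / 2 = 1.164
margin = |LSL - x| = |46.25 - 49.131| = 2.881
z = margin / u = 2.881 / 1.164
z = 2.4751

2.4751


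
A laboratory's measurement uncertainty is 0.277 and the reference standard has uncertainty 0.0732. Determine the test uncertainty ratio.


TUR = u_lab / u_ref
= 0.277 / 0.0732
= 3.7842

3.7842


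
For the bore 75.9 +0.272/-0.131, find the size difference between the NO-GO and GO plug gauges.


GO = nominal - lower_tol (smallest hole = maximum material condition)
GO = 75.9 - 0.131 = 75.769
NO-GO = nominal + upper_tol (largest hole = least material condition)
NO-GO = 75.9 + 0.272 = 76.172
spread = NO-GO - GO = 76.172 - 75.769 = 0.4030

0.4030


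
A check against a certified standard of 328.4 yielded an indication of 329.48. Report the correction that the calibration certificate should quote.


Correction = standard - reading
= 328.4 - 329.48
= -1.0800

-1.0800


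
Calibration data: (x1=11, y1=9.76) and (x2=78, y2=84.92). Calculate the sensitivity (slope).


slope = (y2 - y1) / (x2 - x1)
= (84.92 - 9.76) / (78 - 11)
= 75.1600 / 67
= 1.1218

1.1218


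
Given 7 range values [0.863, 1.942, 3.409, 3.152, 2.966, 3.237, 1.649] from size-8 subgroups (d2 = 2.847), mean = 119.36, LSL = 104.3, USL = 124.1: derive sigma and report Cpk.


R_bar = (0.863 + 1.942 + 3.409 + 3.152 + 2.966 + 3.237 + 1.649) / 7 = 2.4597143
sigma = R_bar / d2 = 2.4597143 / 2.847 = 0.86396709
Cp = (USL - LSL)/(6*sigma) = (124.1 - 104.3)/(6*0.86396709) = 3.8196
Cpu = (124.1 - 119.36)/(3*0.86396709) = 1.8288
Cpl = (119.36 - 104.3)/(3*0.86396709) = 5.8104
Cpk = min(Cpu, Cpl) = 1.8288

1.8288


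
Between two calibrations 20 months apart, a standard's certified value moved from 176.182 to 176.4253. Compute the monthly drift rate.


rate = (v2 - v1) / months
= (176.4253 - 176.182) / 20
= 0.2433 / 20
= 0.0122

0.0122


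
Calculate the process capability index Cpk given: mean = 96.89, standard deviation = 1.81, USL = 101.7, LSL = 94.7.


Cpu = (USL - mean) / (3*sigma) = (101.7 - 96.89) / (3*1.81) = 0.8858
Cpl = (mean - LSL) / (3*sigma) = (96.89 - 94.7) / (3*1.81) = 0.4033
Cpk = min(Cpu, Cpl) = 0.4033

0.4033


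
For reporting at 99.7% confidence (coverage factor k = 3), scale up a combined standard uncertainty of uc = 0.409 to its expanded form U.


U = k * uc
U = 3 * 0.409
U = 1.2270

1.2270


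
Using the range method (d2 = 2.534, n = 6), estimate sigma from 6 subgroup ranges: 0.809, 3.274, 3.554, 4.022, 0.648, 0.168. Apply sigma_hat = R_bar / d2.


R_bar = (0.809 + 3.274 + 3.554 + 4.022 + 0.648 + 0.168) / 6
R_bar = 12.475 / 6 = 2.0791667
sigma_hat = R_bar / d2 = 2.0791667 / 2.534 = 0.8205

0.8205


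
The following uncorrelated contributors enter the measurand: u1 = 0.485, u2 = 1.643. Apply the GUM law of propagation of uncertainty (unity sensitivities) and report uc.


uc = sqrt(0.485^2 + 1.643^2)
uc = sqrt(2.934674)
uc = 1.7131

1.7131


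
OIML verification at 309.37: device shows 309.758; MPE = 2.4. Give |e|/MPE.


e = indication - reference = 309.758 - 309.37 = 0.3880
|e| = 0.3880
ratio = |e| / MPE = 0.3880 / 2.4
ratio = 0.1617

0.1617


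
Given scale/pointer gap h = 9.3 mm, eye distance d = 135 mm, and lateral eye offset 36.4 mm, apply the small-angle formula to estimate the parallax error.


error = h * offset / d
= 9.3 * 36.4 / 135
= 2.5076

2.5076


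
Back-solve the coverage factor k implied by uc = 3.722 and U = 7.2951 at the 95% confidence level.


k = U / uc
k = 7.2951 / 3.722
k = 1.96

1.96


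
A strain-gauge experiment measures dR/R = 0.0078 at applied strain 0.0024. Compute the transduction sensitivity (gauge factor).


GF = (dR/R) / epsilon
= 0.0078 / 0.0024
= 3.2500

3.2500


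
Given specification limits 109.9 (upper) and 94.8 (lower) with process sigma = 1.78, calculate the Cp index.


Cp = (USL - LSL) / (6 * sigma)
= (109.9 - 94.8) / (6 * 1.78)
= 15.1000 / 10.6800
= 1.4139

1.4139


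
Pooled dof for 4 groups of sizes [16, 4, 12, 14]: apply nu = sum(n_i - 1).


nu = sum_i (n_i - 1)
nu = ((16 - 1) + (4 - 1) + (12 - 1) + (14 - 1))
nu = 15 + 3 + 11 + 13
nu = 42

42


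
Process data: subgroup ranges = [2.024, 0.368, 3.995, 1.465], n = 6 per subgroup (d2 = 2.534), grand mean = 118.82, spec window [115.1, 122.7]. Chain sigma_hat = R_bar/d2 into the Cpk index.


R_bar = (2.024 + 0.368 + 3.995 + 1.465) / 4 = 1.963
sigma = R_bar / d2 = 1.963 / 2.534 = 0.77466456
Cp = (USL - LSL)/(6*sigma) = (122.7 - 115.1)/(6*0.77466456) = 1.6351
Cpu = (122.7 - 118.82)/(3*0.77466456) = 1.6695
Cpl = (118.82 - 115.1)/(3*0.77466456) = 1.6007
Cpk = min(Cpu, Cpl) = 1.6007

1.6007


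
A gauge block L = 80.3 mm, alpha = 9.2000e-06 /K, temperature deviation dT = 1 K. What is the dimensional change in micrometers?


dL = L * alpha * dT
= 80.3 * 9.2000e-06 * 1
= 7.3880000e-04 mm
dL_um = 7.3880000e-04 * 1000 = 0.7388 um

0.7388


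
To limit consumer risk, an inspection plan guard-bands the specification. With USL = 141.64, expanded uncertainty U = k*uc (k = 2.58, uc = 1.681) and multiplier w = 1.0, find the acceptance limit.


U = k * uc = 2.58 * 1.681 = 4.33698
guard band g = w * U = 1.0 * 4.33698 = 4.33698
AL = USL - g = 141.64 - 4.33698
AL = 137.3030

137.3030


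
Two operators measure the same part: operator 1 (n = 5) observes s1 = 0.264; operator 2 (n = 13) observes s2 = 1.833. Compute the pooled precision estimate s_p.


s_p = sqrt(((n1-1)*s1^2 + (n2-1)*s2^2) / (n1+n2-2))
numerator = (5-1)*0.264^2 + (13-1)*1.833^2 = 0.278784 + 40.318668 = 40.597452
denominator = 5 + 13 - 2 = 16
s_p^2 = 40.597452 / 16 = 2.5373407
s_p = sqrt(2.5373407) = 1.5929

1.5929


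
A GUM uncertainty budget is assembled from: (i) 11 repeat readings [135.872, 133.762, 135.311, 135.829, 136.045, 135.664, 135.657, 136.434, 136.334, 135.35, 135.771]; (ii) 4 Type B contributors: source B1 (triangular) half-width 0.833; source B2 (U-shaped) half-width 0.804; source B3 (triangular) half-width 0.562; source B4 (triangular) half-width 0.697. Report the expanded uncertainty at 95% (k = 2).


mean = (135.872 + 133.762 + 135.311 + 135.829 + 136.045 + 135.664 + 135.657 + 136.434 + 136.334 + 135.35 + 135.771) / 11 = 135.639
s = sqrt(sum((x - mean)^2)/(n-1)) = 0.71434459
u_A = s / sqrt(n) = 0.71434459 / sqrt(11) = 0.215383
u_B1 = 0.833 / sqrt(6) = 0.34007083
u_B2 = 0.804 / sqrt(2) = 0.56851385
u_B3 = 0.562 / sqrt(6) = 0.22943554
u_B4 = 0.697 / sqrt(6) = 0.28454906
uc = sqrt(0.215383^2 + 0.34007083^2 + 0.56851385^2 + 0.22943554^2 + 0.28454906^2) = 0.78667327
U = k * uc = 2 * 0.78667327
U = 1.5733

1.5733


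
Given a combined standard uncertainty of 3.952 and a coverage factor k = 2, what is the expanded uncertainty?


U = k * uc
U = 2 * 3.952
U = 7.9040

7.9040


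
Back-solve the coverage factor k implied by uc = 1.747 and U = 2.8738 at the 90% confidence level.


k = U / uc
k = 2.8738 / 1.747
k = 1.645

1.645


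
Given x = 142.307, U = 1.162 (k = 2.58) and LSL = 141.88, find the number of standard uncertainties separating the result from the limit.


u = U / k = 1.162 / 2.58 = 0.4503876
margin = |LSL - x| = |141.88 - 142.307| = 0.427
z = margin / u = 0.427 / 0.4503876
z = 0.9481

0.9481


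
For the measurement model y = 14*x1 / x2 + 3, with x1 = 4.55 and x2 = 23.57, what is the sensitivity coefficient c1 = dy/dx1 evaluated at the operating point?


y = 14*x1 / x2 + 3
dy/dx1 = 14/x2
Evaluate at x2 = 23.57: c1 = 14 / 23.57
c1 = 0.5940

0.5940


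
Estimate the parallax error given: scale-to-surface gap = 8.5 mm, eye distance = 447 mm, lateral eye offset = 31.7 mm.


error = h * offset / d
= 8.5 * 31.7 / 447
= 0.6028

0.6028


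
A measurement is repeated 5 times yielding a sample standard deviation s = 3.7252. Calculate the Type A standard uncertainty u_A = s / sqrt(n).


u_A = s / sqrt(n)
u_A = 3.7252 / sqrt(5)
u_A = 3.7252 / 2.236068
u_A = 1.6660

1.6660


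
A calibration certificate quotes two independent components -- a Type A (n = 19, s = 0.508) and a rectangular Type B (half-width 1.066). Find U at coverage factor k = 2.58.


u_A = s / sqrt(n) = 0.508 / sqrt(19) = 0.11654319
u_B = half_width / sqrt(3) = 1.066 / sqrt(3) = 0.61545539
uc = sqrt(u_A^2 + u_B^2) = sqrt(0.11654319^2 + 0.61545539^2) = 0.62639257
U = k * uc = 2.58 * 0.62639257
U = 1.6161

1.6161


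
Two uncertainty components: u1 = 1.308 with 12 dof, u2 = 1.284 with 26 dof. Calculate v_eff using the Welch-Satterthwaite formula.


uc = sqrt(u1^2 + u2^2) = sqrt(1.308^2 + 1.284^2) = 1.8328993
v_eff = uc^4 / (u1^4/v1 + u2^4/v2)
= 1.8328993^4 / (1.308^4/12 + 1.284^4/26)
= 11.286374 / 0.34846233
v_eff = 32.3891

32.3891


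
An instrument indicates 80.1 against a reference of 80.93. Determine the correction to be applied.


Correction = standard - reading
= 80.93 - 80.1
= 0.8300

0.8300


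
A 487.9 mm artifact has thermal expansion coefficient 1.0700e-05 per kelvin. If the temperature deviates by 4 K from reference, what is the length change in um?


dL = L * alpha * dT
= 487.9 * 1.0700e-05 * 4
= 0.0208821 mm
dL_um = 0.0208821 * 1000 = 20.8821 um

20.8821


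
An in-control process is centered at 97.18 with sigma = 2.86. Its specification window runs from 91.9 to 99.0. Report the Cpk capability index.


Cpu = (USL - mean) / (3*sigma) = (99.0 - 97.18) / (3*2.86) = 0.2121
Cpl = (mean - LSL) / (3*sigma) = (97.18 - 91.9) / (3*2.86) = 0.6154
Cpk = min(Cpu, Cpl) = 0.2121

0.2121


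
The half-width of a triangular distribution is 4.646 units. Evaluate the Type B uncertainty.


u_B = half_width / sqrt(6)
u_B = 4.646 / 2.4494897
u_B = 1.8967

1.8967


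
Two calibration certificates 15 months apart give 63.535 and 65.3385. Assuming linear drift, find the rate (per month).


rate = (v2 - v1) / months
= (65.3385 - 63.535) / 15
= 1.8035 / 15
= 0.1202

0.1202


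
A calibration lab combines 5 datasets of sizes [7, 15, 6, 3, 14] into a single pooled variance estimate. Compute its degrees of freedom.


nu = sum_i (n_i - 1)
nu = ((7 - 1) + (15 - 1) + (6 - 1) + (3 - 1) + (14 - 1))
nu = 6 + 14 + 5 + 2 + 13
nu = 40

40


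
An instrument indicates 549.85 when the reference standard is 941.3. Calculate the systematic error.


Systematic error = measured - true
= 549.85 - 941.3
= -391.4500

-391.4500


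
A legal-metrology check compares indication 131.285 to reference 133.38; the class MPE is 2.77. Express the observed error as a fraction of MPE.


e = indication - reference = 131.285 - 133.38 = -2.0950
|e| = 2.0950
ratio = |e| / MPE = 2.0950 / 2.77
ratio = 0.7563

0.7563


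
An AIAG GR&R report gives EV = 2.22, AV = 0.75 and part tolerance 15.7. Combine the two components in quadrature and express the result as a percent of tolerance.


GRR = sqrt(EV^2 + AV^2) = sqrt(2.22^2 + 0.75^2) = 2.343267
%GRR = GRR / tol * 100 = 2.343267 / 15.7 * 100
%GRR = 14.9253

14.9253


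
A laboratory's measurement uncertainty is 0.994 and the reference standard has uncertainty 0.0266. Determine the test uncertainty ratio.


TUR = u_lab / u_ref
= 0.994 / 0.0266
= 37.3684

37.3684


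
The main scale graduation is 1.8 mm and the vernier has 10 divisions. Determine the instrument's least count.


LC = MSD / n_div
= 1.8 / 10
= 0.1800

0.1800


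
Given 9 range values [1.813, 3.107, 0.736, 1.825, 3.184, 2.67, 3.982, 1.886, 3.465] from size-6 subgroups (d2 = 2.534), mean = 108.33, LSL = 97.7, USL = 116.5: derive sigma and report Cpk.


R_bar = (1.813 + 3.107 + 0.736 + 1.825 + 3.184 + 2.67 + 3.982 + 1.886 + 3.465) / 9 = 2.5186667
sigma = R_bar / d2 = 2.5186667 / 2.534 = 0.99394897
Cp = (USL - LSL)/(6*sigma) = (116.5 - 97.7)/(6*0.99394897) = 3.1524
Cpu = (116.5 - 108.33)/(3*0.99394897) = 2.7399
Cpl = (108.33 - 97.7)/(3*0.99394897) = 3.5649
Cpk = min(Cpu, Cpl) = 2.7399

2.7399


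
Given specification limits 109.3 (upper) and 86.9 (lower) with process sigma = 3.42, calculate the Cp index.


Cp = (USL - LSL) / (6 * sigma)
= (109.3 - 86.9) / (6 * 3.42)
= 22.4000 / 20.5200
= 1.0916

1.0916


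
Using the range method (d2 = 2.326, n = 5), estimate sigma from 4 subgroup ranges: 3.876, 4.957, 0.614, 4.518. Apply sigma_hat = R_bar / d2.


R_bar = (3.876 + 4.957 + 0.614 + 4.518) / 4
R_bar = 13.965 / 4 = 3.49125
sigma_hat = R_bar / d2 = 3.49125 / 2.326 = 1.5010

1.5010


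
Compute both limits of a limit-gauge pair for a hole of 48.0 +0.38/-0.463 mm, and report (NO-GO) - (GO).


GO = nominal - lower_tol (smallest hole = maximum material condition)
GO = 48.0 - 0.463 = 47.537
NO-GO = nominal + upper_tol (largest hole = least material condition)
NO-GO = 48.0 + 0.38 = 48.38
spread = NO-GO - GO = 48.38 - 47.537 = 0.8430

0.8430


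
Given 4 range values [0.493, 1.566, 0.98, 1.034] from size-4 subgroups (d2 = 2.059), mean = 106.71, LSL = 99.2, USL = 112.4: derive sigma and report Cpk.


R_bar = (0.493 + 1.566 + 0.98 + 1.034) / 4 = 1.01825
sigma = R_bar / d2 = 1.01825 / 2.059 = 0.49453618
Cp = (USL - LSL)/(6*sigma) = (112.4 - 99.2)/(6*0.49453618) = 4.4486
Cpu = (112.4 - 106.71)/(3*0.49453618) = 3.8352
Cpl = (106.71 - 99.2)/(3*0.49453618) = 5.0620
Cpk = min(Cpu, Cpl) = 3.8352

3.8352


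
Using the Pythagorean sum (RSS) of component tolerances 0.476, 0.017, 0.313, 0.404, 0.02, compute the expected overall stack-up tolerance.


RSS = sqrt(0.476^2 + 0.017^2 + 0.313^2 + 0.404^2 + 0.02^2)
= sqrt(0.48845)
= 0.6989

0.6989


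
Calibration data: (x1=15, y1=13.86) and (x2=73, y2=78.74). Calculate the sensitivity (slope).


slope = (y2 - y1) / (x2 - x1)
= (78.74 - 13.86) / (73 - 15)
= 64.8800 / 58
= 1.1186

1.1186


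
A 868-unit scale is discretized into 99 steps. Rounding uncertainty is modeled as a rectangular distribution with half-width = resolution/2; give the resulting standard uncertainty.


resolution = range / divisions
resolution = 868 / 99 = 8.7676768
u_res = resolution / (2*sqrt(3))
u_res = 8.7676768 / 3.4641016
u_res = 2.5310

2.5310


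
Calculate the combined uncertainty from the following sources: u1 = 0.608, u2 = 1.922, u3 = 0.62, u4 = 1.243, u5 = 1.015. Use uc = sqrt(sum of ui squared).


uc = sqrt(0.608^2 + 1.922^2 + 0.62^2 + 1.243^2 + 1.015^2)
uc = sqrt(7.023422)
uc = 2.6502

2.6502


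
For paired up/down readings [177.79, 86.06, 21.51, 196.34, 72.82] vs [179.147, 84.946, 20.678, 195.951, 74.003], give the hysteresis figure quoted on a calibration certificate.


|177.79 - 179.147| = 1.3570
|86.06 - 84.946| = 1.1140
|21.51 - 20.678| = 0.8320
|196.34 - 195.951| = 0.3890
|72.82 - 74.003| = 1.1830
hysteresis = max(diffs) = 1.3570

1.3570


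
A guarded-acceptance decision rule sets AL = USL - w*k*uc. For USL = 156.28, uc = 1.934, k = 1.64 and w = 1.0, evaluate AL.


U = k * uc = 1.64 * 1.934 = 3.17176
guard band g = w * U = 1.0 * 3.17176 = 3.17176
AL = USL - g = 156.28 - 3.17176
AL = 153.1082

153.1082


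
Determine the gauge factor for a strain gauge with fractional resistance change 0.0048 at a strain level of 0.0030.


GF = (dR/R) / epsilon
= 0.0048 / 0.0030
= 1.6000

1.6000


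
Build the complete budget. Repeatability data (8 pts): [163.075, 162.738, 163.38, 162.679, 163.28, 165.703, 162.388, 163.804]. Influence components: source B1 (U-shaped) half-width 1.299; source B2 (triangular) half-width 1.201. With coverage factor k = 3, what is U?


mean = (163.075 + 162.738 + 163.38 + 162.679 + 163.28 + 165.703 + 162.388 + 163.804) / 8 = 163.380875
s = sqrt(sum((x - mean)^2)/(n-1)) = 1.0396945
u_A = s / sqrt(n) = 1.0396945 / sqrt(8) = 0.36758752
u_B1 = 1.299 / sqrt(2) = 0.91853171
u_B2 = 1.201 / sqrt(6) = 0.4903062
uc = sqrt(0.36758752^2 + 0.91853171^2 + 0.4903062^2) = 1.1041835
U = k * uc = 3 * 1.1041835
U = 3.3126

3.3126
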